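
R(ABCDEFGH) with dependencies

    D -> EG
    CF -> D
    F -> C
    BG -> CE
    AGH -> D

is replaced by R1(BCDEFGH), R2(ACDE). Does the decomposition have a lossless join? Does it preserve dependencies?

Lossless test: (CDE)⁺ = {CDEG}, which is a superkey of neither fragment — lossy.
Dependency preservation: the restricted closure of {AGH} across the fragments never reaches {D}, so AGH → D cannot be enforced without a join — not preserved.

lossy and not dependency-preserving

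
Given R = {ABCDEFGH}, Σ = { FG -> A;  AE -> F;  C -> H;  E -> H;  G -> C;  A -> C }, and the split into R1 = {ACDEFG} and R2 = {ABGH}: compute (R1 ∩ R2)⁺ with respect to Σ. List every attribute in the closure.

R1 ∩ R2 = {AG}.
G → C applies, adding C
C → H applies, adding H
Closure: {ACGH}.

ACGH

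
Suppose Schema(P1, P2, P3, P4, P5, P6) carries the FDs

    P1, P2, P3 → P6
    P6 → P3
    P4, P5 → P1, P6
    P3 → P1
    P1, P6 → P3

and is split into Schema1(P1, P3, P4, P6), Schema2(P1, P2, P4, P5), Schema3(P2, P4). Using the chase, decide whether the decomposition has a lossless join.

No

Chase test. Columns are P1, P2, P3, P4, P5, P6; row i has aⱼ where attribute j ∈ Schemai, else bᵢⱼ.
Initial tableau (one row per fragment):
  row 1: a1 b12 a3 a4 b15 a6
  row 2: a1 a2 b23 a4 a5 b26
  row 3: b31 a2 b33 a4 b35 b36
No row becomes fully distinguished — the join is lossy.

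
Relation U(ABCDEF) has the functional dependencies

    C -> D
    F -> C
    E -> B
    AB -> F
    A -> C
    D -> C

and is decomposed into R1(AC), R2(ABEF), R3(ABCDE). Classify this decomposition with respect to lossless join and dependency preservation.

Lossless test (chase): Rows 1 and 3 agree on C; apply C→D and equate their D entries. Rows 2 and 3 agree on AB; apply AB→F and equate their F entries. Rows 1 and 2 agree on A; apply A→C and equate their C entries. Rows 1 and 2 agree on C; apply C→D and equate their D entries. Row 2 is now all distinguished symbols — the join is lossless.
Dependency preservation: the restricted closure of {F} across the fragments never reaches {C}, so F → C cannot be enforced without a join — not preserved.

lossless but not dependency-preserving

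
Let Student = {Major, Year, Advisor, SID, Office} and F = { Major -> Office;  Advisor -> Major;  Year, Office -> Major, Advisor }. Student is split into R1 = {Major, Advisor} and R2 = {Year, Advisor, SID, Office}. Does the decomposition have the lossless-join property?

Common attributes: R1 ∩ R2 = {Advisor}.
Closure of {Advisor}: Advisor → Major applies, adding Major; Major → Office applies, adding Office. So (Advisor)⁺ = {Major, Advisor, Office}.
This closure contains every attribute of R1, so R1 ∩ R2 → R1. The join is lossless.

Yes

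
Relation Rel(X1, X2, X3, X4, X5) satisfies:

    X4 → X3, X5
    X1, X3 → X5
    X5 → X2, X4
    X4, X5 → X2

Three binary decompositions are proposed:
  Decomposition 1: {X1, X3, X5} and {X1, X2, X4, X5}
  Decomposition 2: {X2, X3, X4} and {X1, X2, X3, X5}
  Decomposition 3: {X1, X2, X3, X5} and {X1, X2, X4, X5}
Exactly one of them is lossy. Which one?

Decomposition 1: common = {X1, X5}, closure = {X1, X2, X3, X4, X5} → lossless.
Decomposition 2: common = {X2, X3}, closure = {X2, X3} → lossy.
Decomposition 3: common = {X1, X2, X5}, closure = {X1, X2, X3, X4, X5} → lossless.

Decomposition 2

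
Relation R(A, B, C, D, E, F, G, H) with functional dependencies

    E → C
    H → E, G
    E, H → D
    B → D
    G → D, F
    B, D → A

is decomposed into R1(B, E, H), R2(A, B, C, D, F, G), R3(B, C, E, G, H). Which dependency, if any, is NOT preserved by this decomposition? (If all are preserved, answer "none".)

E → C lies within R3.
H → E, G lies within R3.
E, H → D: restricted closure across fragments reaches D.
B → D lies within R2.
G → D, F lies within R2.
B, D → A lies within R2.
Every dependency is enforceable on the fragments, so the decomposition is dependency-preserving.

none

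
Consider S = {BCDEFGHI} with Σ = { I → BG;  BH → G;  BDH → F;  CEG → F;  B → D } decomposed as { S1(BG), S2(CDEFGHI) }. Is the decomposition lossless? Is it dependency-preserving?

lossy and not dependency-preserving

Lossless test: (G)⁺ = {G}, which is a superkey of neither fragment — lossy.
Dependency preservation: the restricted closure of {I} across the fragments never reaches {BG}, so I → BG cannot be enforced without a join — not preserved.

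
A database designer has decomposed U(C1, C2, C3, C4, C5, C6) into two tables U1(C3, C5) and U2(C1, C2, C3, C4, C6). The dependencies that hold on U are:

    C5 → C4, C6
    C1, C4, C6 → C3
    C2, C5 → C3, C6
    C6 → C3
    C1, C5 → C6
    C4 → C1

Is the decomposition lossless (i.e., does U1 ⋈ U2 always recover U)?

No

Common attributes: U1 ∩ U2 = {C3}.
No dependency enlarges {C3}, so (C3)⁺ = {C3}.
The closure contains neither all of U1 = {C3, C5} nor all of U2 = {C1, C2, C3, C4, C6}, so the common attributes are not a superkey of either fragment. The join is lossy.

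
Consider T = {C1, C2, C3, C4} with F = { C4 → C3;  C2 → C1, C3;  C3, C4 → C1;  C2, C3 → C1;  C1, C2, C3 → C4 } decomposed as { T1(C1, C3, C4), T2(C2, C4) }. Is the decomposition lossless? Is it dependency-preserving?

lossless and dependency-preserving

Lossless test: (C4)⁺ = {C1, C3, C4}, which contains all of one fragment — lossless.
Dependency preservation: C2 → C1, C3; C2, C3 → C1; C1, C2, C3 → C4 are not contained in any single fragment, but the restricted closure of each left-hand side across the fragments still reaches the right-hand side; the remaining FDs each lie inside some fragment. All dependencies are preserved.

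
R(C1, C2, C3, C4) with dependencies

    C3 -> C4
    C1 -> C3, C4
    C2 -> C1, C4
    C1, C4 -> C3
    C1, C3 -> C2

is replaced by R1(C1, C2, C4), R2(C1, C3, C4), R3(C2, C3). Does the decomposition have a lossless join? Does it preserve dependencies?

Lossless test (chase): Rows 2 and 3 agree on C3; apply C3→C4 and equate their C4 entries. Rows 1 and 2 agree on C1; apply C1→C3, C4 and equate their C3, C4 entries. Rows 1 and 3 agree on C2; apply C2→C1, C4 and equate their C1, C4 entries. Rows 1 and 2 agree on C1, C3; apply C1, C3→C2 and equate their C2 entries. Row 1 is now all distinguished symbols — the join is lossless.
Dependency preservation: C1, C3 → C2 is not contained in any single fragment, but the restricted closure of its left-hand side across the fragments still reaches the right-hand side; the remaining FDs each lie inside some fragment. All dependencies are preserved.

lossless and dependency-preserving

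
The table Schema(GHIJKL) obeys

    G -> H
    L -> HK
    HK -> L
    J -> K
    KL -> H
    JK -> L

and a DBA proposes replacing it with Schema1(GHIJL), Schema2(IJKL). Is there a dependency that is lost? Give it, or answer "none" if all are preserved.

Check HK → L: no single fragment contains all of {HKL}, and the restricted closure of {HK} across the fragments never reaches {L}.
G → H is preserved.
L → HK is preserved.
J → K is preserved.
KL → H is preserved.
JK → L is preserved.

HK -> L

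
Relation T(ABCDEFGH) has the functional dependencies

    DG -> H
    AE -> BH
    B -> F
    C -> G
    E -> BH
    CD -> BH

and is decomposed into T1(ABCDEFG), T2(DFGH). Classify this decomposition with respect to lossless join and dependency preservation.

Lossless test: (DFG)⁺ = {DFGH}, which contains all of one fragment — lossless.
Dependency preservation: the restricted closure of {AE} across the fragments never reaches {BH}, so AE → BH cannot be enforced without a join — not preserved.

lossless but not dependency-preserving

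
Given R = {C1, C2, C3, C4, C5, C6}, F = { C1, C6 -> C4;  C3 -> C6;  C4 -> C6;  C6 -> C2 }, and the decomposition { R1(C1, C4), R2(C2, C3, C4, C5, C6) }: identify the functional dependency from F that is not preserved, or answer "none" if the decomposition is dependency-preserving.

C1, C6 -> C4

Check C1, C6 → C4: no single fragment contains all of {C1, C4, C6}, and the restricted closure of {C1, C6} across the fragments never reaches {C4}.
C3 → C6 is preserved.
C4 → C6 is preserved.
C6 → C2 is preserved.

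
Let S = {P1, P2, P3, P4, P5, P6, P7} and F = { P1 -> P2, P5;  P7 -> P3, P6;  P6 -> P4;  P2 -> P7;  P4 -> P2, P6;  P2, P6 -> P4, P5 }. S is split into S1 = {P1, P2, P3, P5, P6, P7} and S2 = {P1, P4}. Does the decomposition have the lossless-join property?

Yes

Common attributes: S1 ∩ S2 = {P1}.
Closure of {P1}: P1 → P2, P5 applies, adding P2, P5; P2 → P7 applies, adding P7; P7 → P3, P6 applies, adding P3, P6; P6 → P4 applies, adding P4. So (P1)⁺ = {P1, P2, P3, P4, P5, P6, P7}.
This closure contains every attribute of S1, so S1 ∩ S2 → S1. The join is lossless.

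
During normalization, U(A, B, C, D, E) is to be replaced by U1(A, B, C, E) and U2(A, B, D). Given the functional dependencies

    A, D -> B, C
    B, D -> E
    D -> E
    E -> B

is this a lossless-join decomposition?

No

Common attributes: U1 ∩ U2 = {A, B}.
No dependency enlarges {A, B}, so (A, B)⁺ = {A, B}.
The closure contains neither all of U1 = {A, B, C, E} nor all of U2 = {A, B, D}, so the common attributes are not a superkey of either fragment. The join is lossy.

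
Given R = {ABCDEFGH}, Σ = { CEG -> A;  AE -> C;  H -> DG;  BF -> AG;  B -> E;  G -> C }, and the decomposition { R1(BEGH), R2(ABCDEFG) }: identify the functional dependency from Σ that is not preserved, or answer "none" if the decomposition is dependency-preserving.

Check H → DG: no single fragment contains all of {DGH}, and the restricted closure of {H} across the fragments never reaches {DG}.
CEG → A is preserved.
AE → C is preserved.
BF → AG is preserved.
B → E is preserved.
G → C is preserved.

H -> DG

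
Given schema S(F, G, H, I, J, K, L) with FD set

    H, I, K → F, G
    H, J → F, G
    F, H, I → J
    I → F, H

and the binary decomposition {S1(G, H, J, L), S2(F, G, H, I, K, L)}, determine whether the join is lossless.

Common attributes: S1 ∩ S2 = {G, H, L}.
No dependency enlarges {G, H, L}, so (G, H, L)⁺ = {G, H, L}.
The closure contains neither all of S1 = {G, H, J, L} nor all of S2 = {F, G, H, I, K, L}, so the common attributes are not a superkey of either fragment. The join is lossy.

No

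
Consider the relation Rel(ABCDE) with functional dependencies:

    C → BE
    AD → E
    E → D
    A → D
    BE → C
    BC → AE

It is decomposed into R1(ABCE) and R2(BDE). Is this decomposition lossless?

Yes

Common attributes: R1 ∩ R2 = {BE}.
Closure of {BE}: E → D applies, adding D; BE → C applies, adding C; BC → AE applies, adding A. So (BE)⁺ = {ABCDE}.
This closure contains every attribute of R1, so R1 ∩ R2 → R1. The join is lossless.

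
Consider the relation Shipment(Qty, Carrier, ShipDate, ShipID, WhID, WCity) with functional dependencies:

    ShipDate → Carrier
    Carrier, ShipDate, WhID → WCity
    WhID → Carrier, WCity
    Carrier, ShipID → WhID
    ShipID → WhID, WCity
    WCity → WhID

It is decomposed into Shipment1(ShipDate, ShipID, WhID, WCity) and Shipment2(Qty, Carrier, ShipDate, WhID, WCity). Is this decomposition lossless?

No

Common attributes: Shipment1 ∩ Shipment2 = {ShipDate, WhID, WCity}.
Closure of {ShipDate, WhID, WCity}: ShipDate → Carrier applies, adding Carrier. So (ShipDate, WhID, WCity)⁺ = {Carrier, ShipDate, WhID, WCity}.
The closure contains neither all of Shipment1 = {ShipDate, ShipID, WhID, WCity} nor all of Shipment2 = {Qty, Carrier, ShipDate, WhID, WCity}, so the common attributes are not a superkey of either fragment. The join is lossy.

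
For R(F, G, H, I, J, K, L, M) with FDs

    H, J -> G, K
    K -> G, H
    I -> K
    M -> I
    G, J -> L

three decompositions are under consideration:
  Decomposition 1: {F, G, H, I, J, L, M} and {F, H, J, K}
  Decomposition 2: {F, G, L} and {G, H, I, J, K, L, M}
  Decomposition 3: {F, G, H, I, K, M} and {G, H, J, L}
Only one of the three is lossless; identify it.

Decomposition 1

Decomposition 1: common = {F, H, J}, closure = {F, G, H, J, K, L} → lossless.
Decomposition 2: common = {G, L}, closure = {G, L} → lossy.
Decomposition 3: common = {G, H}, closure = {G, H} → lossy.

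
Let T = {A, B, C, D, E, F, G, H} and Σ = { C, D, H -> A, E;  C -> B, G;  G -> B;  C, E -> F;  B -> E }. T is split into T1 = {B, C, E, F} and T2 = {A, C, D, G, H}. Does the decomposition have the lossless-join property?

Yes

Common attributes: T1 ∩ T2 = {C}.
Closure of {C}: C → B, G applies, adding B, G; B → E applies, adding E; C, E → F applies, adding F. So (C)⁺ = {B, C, E, F, G}.
This closure contains every attribute of T1, so T1 ∩ T2 → T1. The join is lossless.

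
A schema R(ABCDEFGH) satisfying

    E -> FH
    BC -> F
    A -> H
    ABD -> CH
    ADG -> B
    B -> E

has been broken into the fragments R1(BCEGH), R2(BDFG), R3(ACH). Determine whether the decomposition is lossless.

No

Chase test. Columns are ABCDEFGH; row i has aⱼ where attribute j ∈ Ri, else bᵢⱼ.
Initial tableau (one row per fragment):
  row 1: b11 a2 a3 b14 a5 b16 a7 a8
  row 2: b21 a2 b23 a4 b25 a6 a7 b28
  row 3: a1 b32 a3 b34 b35 b36 b37 a8
Rows 1 and 2 agree on B; apply B→E and equate their E entries.
Rows 1 and 2 agree on E; apply E→FH and equate their FH entries.
No row becomes fully distinguished — the join is lossy.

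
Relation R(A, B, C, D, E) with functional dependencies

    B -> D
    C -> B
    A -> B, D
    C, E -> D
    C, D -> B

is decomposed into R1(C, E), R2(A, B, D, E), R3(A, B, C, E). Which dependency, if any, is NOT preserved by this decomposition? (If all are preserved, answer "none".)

B → D lies within R2.
C → B lies within R3.
A → B, D lies within R2.
C, E → D: restricted closure across fragments reaches D.
C, D → B: restricted closure across fragments reaches B.
Every dependency is enforceable on the fragments, so the decomposition is dependency-preserving.

none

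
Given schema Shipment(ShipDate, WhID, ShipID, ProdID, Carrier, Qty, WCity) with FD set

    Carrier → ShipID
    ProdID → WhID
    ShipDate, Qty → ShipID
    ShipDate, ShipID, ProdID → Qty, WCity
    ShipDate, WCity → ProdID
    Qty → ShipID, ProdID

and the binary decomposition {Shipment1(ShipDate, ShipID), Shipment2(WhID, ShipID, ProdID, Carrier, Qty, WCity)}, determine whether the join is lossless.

No

Common attributes: Shipment1 ∩ Shipment2 = {ShipID}.
No dependency enlarges {ShipID}, so (ShipID)⁺ = {ShipID}.
The closure contains neither all of Shipment1 = {ShipDate, ShipID} nor all of Shipment2 = {WhID, ShipID, ProdID, Carrier, Qty, WCity}, so the common attributes are not a superkey of either fragment. The join is lossy.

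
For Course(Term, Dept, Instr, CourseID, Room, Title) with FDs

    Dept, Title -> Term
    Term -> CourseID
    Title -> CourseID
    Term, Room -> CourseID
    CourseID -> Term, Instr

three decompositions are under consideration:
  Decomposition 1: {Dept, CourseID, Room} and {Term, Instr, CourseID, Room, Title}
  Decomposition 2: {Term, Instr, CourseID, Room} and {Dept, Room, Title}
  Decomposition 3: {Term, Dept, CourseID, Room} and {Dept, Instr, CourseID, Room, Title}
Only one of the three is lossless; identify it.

Decomposition 1: common = {CourseID, Room}, closure = {Term, Instr, CourseID, Room} → lossy.
Decomposition 2: common = {Room}, closure = {Room} → lossy.
Decomposition 3: common = {Dept, CourseID, Room}, closure = {Term, Dept, Instr, CourseID, Room} → lossless.

Decomposition 3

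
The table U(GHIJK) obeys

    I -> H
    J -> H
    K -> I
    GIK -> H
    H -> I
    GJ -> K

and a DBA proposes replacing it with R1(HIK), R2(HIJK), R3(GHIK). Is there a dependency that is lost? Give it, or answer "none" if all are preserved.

Check GJ → K: no single fragment contains all of {GJK}, and the restricted closure of {GJ} across the fragments never reaches {K}.
I → H is preserved.
J → H is preserved.
K → I is preserved.
GIK → H is preserved.
H → I is preserved.

GJ -> K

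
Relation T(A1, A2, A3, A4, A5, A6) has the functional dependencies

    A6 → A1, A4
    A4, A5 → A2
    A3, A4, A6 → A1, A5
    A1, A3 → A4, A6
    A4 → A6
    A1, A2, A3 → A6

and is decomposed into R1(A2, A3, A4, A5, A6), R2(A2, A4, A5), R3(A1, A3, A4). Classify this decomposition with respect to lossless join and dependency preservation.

Lossless test (chase): Rows 1 and 2 agree on A4; apply A4→A6 and equate their A6 entries. Rows 1 and 3 agree on A4; apply A4→A6 and equate their A6 entries. Rows 1 and 2 agree on A6; apply A6→A1, A4 and equate their A1, A4 entries. Rows 1 and 3 agree on A6; apply A6→A1, A4 and equate their A1, A4 entries. Rows 1 and 3 agree on A3, A4, A6; apply A3, A4, A6→A1, A5 and equate their A1, A5 entries. Rows 1 and 3 agree on A4, A5; apply A4, A5→A2 and equate their A2 entries. Row 1 is now all distinguished symbols — the join is lossless.
Dependency preservation: A6 → A1, A4; A3, A4, A6 → A1, A5; A1, A3 → A4, A6; A1, A2, A3 → A6 are not contained in any single fragment, but the restricted closure of each left-hand side across the fragments still reaches the right-hand side; the remaining FDs each lie inside some fragment. All dependencies are preserved.

lossless and dependency-preserving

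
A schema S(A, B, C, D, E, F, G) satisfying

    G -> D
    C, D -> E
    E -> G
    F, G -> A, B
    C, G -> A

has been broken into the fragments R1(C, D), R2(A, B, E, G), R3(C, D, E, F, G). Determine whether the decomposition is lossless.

Chase test. Columns are A, B, C, D, E, F, G; row i has aⱼ where attribute j ∈ Ri, else bᵢⱼ.
Initial tableau (one row per fragment):
  row 1: b11 b12 a3 a4 b15 b16 b17
  row 2: a1 a2 b23 b24 a5 b26 a7
  row 3: b31 b32 a3 a4 a5 a6 a7
Rows 2 and 3 agree on G; apply G→D and equate their D entries.
Rows 1 and 3 agree on C, D; apply C, D→E and equate their E entries.
Rows 1 and 2 agree on E; apply E→G and equate their G entries.
Rows 1 and 3 agree on C, G; apply C, G→A and equate their A entries.
No row becomes fully distinguished — the join is lossy.

No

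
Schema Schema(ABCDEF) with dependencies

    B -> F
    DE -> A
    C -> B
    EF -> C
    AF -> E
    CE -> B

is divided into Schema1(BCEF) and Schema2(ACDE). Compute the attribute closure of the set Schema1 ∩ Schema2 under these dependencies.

Schema1 ∩ Schema2 = {CE}.
C → B applies, adding B
B → F applies, adding F
Closure: {BCEF}.

BCEF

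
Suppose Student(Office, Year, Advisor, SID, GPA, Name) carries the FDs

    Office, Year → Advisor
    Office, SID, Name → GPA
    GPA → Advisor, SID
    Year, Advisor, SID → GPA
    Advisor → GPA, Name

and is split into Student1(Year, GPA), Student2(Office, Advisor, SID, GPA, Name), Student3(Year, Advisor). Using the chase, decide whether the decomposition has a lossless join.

Chase test. Columns are Office, Year, Advisor, SID, GPA, Name; row i has aⱼ where attribute j ∈ Studenti, else bᵢⱼ.
Initial tableau (one row per fragment):
  row 1: b11 a2 b13 b14 a5 b16
  row 2: a1 b22 a3 a4 a5 a6
  row 3: b31 a2 a3 b34 b35 b36
Rows 1 and 2 agree on GPA; apply GPA→Advisor, SID and equate their Advisor, SID entries.
Rows 1 and 2 agree on Advisor; apply Advisor→GPA, Name and equate their GPA, Name entries.
Rows 1 and 3 agree on Advisor; apply Advisor→GPA, Name and equate their GPA, Name entries.
Rows 1 and 3 agree on GPA; apply GPA→Advisor, SID and equate their Advisor, SID entries.
No row becomes fully distinguished — the join is lossy.

No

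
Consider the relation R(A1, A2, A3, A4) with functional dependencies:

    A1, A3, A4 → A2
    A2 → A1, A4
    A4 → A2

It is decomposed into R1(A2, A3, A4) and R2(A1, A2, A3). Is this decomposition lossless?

Common attributes: R1 ∩ R2 = {A2, A3}.
Closure of {A2, A3}: A2 → A1, A4 applies, adding A1, A4. So (A2, A3)⁺ = {A1, A2, A3, A4}.
This closure contains every attribute of R1, so R1 ∩ R2 → R1. The join is lossless.

Yes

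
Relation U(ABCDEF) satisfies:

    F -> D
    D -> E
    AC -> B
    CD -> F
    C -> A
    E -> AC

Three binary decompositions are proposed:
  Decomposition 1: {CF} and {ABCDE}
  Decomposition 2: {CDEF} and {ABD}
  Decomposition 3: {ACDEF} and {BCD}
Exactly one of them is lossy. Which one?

Decomposition 1: common = {C}, closure = {ABC} → lossy.
Decomposition 2: common = {D}, closure = {ABCDEF} → lossless.
Decomposition 3: common = {CD}, closure = {ABCDEF} → lossless.

Decomposition 1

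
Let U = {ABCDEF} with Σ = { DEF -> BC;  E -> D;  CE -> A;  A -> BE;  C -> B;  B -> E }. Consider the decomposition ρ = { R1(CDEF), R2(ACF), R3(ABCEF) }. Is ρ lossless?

Chase test. Columns are ABCDEF; row i has aⱼ where attribute j ∈ Ri, else bᵢⱼ.
Initial tableau (one row per fragment):
  row 1: b11 b12 a3 a4 a5 a6
  row 2: a1 b22 a3 b24 b25 a6
  row 3: a1 a2 a3 b34 a5 a6
Rows 1 and 3 agree on E; apply E→D and equate their D entries.
Rows 1 and 3 agree on CE; apply CE→A and equate their A entries.
Rows 1 and 2 agree on A; apply A→BE and equate their BE entries.
Rows 1 and 3 agree on A; apply A→BE and equate their BE entries.
Rows 1 and 2 agree on E; apply E→D and equate their D entries.
Row 1 is now all distinguished symbols — the join is lossless.

Yes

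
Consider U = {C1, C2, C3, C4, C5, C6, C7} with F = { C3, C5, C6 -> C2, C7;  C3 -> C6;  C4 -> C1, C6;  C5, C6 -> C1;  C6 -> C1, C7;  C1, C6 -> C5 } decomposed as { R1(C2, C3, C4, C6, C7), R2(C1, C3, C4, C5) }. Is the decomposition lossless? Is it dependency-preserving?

Lossless test: (C3, C4)⁺ = {C1, C2, C3, C4, C5, C6, C7}, which contains all of one fragment — lossless.
Dependency preservation: the restricted closure of {C5, C6} across the fragments never reaches {C1}, so C5, C6 → C1 cannot be enforced without a join — not preserved.

lossless but not dependency-preserving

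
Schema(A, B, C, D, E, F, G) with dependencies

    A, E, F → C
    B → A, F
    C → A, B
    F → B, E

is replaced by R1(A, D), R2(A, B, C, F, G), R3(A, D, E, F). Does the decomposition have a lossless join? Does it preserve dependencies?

Lossless test (chase): Rows 2 and 3 agree on F; apply F→B, E and equate their B, E entries. Rows 2 and 3 agree on A, E, F; apply A, E, F→C and equate their C entries. No row becomes fully distinguished — the join is lossy.
Dependency preservation: A, E, F → C; F → B, E are not contained in any single fragment, but the restricted closure of each left-hand side across the fragments still reaches the right-hand side; the remaining FDs each lie inside some fragment. All dependencies are preserved.

lossy but dependency-preserving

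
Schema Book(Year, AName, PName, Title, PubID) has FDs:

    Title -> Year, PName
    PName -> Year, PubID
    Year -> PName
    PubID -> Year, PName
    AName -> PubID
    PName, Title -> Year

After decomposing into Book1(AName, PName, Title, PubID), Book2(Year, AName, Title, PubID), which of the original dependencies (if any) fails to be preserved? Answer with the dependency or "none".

none

Title → Year, PName: restricted closure across fragments reaches Year, PName.
PName → Year, PubID: restricted closure across fragments reaches Year, PubID.
Year → PName: restricted closure across fragments reaches PName.
PubID → Year, PName: restricted closure across fragments reaches Year, PName.
AName → PubID lies within Book1.
PName, Title → Year: restricted closure across fragments reaches Year.
Every dependency is enforceable on the fragments, so the decomposition is dependency-preserving.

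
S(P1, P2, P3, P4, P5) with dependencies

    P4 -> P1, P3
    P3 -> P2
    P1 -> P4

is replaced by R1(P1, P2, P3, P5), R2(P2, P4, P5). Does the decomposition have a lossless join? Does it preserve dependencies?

Lossless test: (P2, P5)⁺ = {P2, P5}, which is a superkey of neither fragment — lossy.
Dependency preservation: the restricted closure of {P4} across the fragments never reaches {P1, P3}, so P4 → P1, P3 cannot be enforced without a join — not preserved.

lossy and not dependency-preserving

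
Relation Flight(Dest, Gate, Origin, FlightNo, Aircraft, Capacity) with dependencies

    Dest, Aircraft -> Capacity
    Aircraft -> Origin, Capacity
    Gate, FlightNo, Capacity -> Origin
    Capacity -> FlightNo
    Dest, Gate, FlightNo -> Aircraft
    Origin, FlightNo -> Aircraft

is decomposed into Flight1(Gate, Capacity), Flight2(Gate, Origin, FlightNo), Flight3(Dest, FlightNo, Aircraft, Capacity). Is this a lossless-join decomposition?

No

Chase test. Columns are Dest, Gate, Origin, FlightNo, Aircraft, Capacity; row i has aⱼ where attribute j ∈ Flighti, else bᵢⱼ.
Initial tableau (one row per fragment):
  row 1: b11 a2 b13 b14 b15 a6
  row 2: b21 a2 a3 a4 b25 b26
  row 3: a1 b32 b33 a4 a5 a6
Rows 1 and 3 agree on Capacity; apply Capacity→FlightNo and equate their FlightNo entries.
No row becomes fully distinguished — the join is lossy.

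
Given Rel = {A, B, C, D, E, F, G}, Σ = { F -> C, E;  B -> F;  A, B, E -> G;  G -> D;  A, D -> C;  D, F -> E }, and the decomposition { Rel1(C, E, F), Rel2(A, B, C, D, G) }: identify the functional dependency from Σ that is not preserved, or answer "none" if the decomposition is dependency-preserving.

B -> F

Check B → F: no single fragment contains all of {B, F}, and the restricted closure of {B} across the fragments never reaches {F}.
F → C, E is preserved.
A, B, E → G is preserved.
G → D is preserved.
A, D → C is preserved.
D, F → E is preserved.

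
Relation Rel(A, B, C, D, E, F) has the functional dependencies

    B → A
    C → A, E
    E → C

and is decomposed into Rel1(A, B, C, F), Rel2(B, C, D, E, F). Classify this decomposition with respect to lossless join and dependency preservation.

lossless and dependency-preserving

Lossless test: (B, C, F)⁺ = {A, B, C, E, F}, which contains all of one fragment — lossless.
Dependency preservation: C → A, E is not contained in any single fragment, but the restricted closure of its left-hand side across the fragments still reaches the right-hand side; the remaining FDs each lie inside some fragment. All dependencies are preserved.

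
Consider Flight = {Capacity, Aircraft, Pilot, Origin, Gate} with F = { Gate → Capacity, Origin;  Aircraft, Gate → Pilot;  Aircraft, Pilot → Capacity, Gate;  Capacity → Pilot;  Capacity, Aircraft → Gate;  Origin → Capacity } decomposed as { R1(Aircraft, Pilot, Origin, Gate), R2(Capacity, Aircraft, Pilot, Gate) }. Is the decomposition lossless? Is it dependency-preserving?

Lossless test: (Aircraft, Pilot, Gate)⁺ = {Capacity, Aircraft, Pilot, Origin, Gate}, which contains all of one fragment — lossless.
Dependency preservation: the restricted closure of {Origin} across the fragments never reaches {Capacity}, so Origin → Capacity cannot be enforced without a join — not preserved.

lossless but not dependency-preserving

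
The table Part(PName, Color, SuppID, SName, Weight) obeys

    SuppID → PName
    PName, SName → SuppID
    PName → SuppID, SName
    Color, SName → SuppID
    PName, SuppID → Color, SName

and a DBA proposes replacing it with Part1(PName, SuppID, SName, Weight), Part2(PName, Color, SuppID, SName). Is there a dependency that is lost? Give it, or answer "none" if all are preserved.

none

SuppID → PName lies within Part1.
PName, SName → SuppID lies within Part1.
PName → SuppID, SName lies within Part1.
Color, SName → SuppID lies within Part2.
PName, SuppID → Color, SName lies within Part2.
Every dependency is enforceable on the fragments, so the decomposition is dependency-preserving.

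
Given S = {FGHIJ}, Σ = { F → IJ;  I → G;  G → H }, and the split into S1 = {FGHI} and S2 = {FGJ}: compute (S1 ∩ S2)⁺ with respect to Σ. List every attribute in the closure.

FGHIJ

S1 ∩ S2 = {FG}.
F → IJ applies, adding IJ
G → H applies, adding H
Closure: {FGHIJ}.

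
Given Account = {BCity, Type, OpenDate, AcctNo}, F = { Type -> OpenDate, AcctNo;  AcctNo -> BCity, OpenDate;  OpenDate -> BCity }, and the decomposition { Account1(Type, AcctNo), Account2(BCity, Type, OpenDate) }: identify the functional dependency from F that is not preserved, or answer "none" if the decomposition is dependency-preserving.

Check AcctNo → BCity, OpenDate: no single fragment contains all of {BCity, OpenDate, AcctNo}, and the restricted closure of {AcctNo} across the fragments never reaches {BCity, OpenDate}.
Type → OpenDate, AcctNo is preserved.
OpenDate → BCity is preserved.

AcctNo -> BCity, OpenDate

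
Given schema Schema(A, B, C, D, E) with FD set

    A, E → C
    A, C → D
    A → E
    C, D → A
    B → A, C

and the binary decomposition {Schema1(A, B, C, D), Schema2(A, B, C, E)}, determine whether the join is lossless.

Common attributes: Schema1 ∩ Schema2 = {A, B, C}.
Closure of {A, B, C}: A, C → D applies, adding D; A → E applies, adding E. So (A, B, C)⁺ = {A, B, C, D, E}.
This closure contains every attribute of Schema1, so Schema1 ∩ Schema2 → Schema1. The join is lossless.

Yes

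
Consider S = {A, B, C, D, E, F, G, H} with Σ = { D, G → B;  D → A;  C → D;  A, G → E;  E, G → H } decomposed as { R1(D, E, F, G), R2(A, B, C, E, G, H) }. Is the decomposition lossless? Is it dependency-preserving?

Lossless test: (E, G)⁺ = {E, G, H}, which is a superkey of neither fragment — lossy.
Dependency preservation: the restricted closure of {D, G} across the fragments never reaches {B}, so D, G → B cannot be enforced without a join — not preserved.

lossy and not dependency-preserving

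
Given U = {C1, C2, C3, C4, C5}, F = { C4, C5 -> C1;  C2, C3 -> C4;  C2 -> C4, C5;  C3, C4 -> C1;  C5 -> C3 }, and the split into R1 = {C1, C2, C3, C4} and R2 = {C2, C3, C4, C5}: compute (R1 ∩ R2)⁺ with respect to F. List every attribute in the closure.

R1 ∩ R2 = {C2, C3, C4}.
C2 → C4, C5 applies, adding C5
C3, C4 → C1 applies, adding C1
Closure: {C1, C2, C3, C4, C5}.

C1, C2, C3, C4, C5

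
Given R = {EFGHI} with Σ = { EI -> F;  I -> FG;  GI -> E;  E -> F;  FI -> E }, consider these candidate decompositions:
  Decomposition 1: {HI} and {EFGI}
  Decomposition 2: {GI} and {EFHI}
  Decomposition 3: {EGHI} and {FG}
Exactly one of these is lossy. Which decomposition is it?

Decomposition 1: common = {I}, closure = {EFGI} → lossless.
Decomposition 2: common = {I}, closure = {EFGI} → lossless.
Decomposition 3: common = {G}, closure = {G} → lossy.

Decomposition 3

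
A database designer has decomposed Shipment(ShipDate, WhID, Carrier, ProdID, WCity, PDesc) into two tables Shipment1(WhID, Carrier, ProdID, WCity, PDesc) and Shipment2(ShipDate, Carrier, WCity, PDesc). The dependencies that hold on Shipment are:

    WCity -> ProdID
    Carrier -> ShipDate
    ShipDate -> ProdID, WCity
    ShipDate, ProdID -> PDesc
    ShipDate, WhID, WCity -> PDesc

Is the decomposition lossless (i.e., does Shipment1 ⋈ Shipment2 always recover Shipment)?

Yes

Common attributes: Shipment1 ∩ Shipment2 = {Carrier, WCity, PDesc}.
Closure of {Carrier, WCity, PDesc}: WCity → ProdID applies, adding ProdID; Carrier → ShipDate applies, adding ShipDate. So (Carrier, WCity, PDesc)⁺ = {ShipDate, Carrier, ProdID, WCity, PDesc}.
This closure contains every attribute of Shipment2, so Shipment1 ∩ Shipment2 → Shipment2. The join is lossless.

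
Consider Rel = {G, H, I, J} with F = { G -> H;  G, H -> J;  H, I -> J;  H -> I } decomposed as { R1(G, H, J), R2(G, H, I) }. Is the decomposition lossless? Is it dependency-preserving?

Lossless test: (G, H)⁺ = {G, H, I, J}, which contains all of one fragment — lossless.
Dependency preservation: H, I → J is not contained in any single fragment, but the restricted closure of its left-hand side across the fragments still reaches the right-hand side; the remaining FDs each lie inside some fragment. All dependencies are preserved.

lossless and dependency-preserving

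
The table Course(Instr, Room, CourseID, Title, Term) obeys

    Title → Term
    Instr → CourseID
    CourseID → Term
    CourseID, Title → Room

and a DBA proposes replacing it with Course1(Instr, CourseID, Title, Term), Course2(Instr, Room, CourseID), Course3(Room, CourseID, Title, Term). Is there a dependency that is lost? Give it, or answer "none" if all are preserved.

none

Title → Term lies within Course1.
Instr → CourseID lies within Course1.
CourseID → Term lies within Course1.
CourseID, Title → Room lies within Course3.
Every dependency is enforceable on the fragments, so the decomposition is dependency-preserving.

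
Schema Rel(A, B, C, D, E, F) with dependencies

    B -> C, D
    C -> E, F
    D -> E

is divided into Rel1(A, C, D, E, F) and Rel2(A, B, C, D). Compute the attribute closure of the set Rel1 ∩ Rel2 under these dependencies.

Rel1 ∩ Rel2 = {A, C, D}.
C → E, F applies, adding E, F
Closure: {A, C, D, E, F}.

A, C, D, E, F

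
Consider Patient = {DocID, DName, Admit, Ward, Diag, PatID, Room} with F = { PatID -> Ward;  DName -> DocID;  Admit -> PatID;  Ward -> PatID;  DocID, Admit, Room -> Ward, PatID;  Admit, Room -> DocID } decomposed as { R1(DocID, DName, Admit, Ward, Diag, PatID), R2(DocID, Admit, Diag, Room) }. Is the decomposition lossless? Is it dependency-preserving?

Lossless test: (DocID, Admit, Diag)⁺ = {DocID, Admit, Ward, Diag, PatID}, which is a superkey of neither fragment — lossy.
Dependency preservation: DocID, Admit, Room → Ward, PatID is not contained in any single fragment, but the restricted closure of its left-hand side across the fragments still reaches the right-hand side; the remaining FDs each lie inside some fragment. All dependencies are preserved.

lossy but dependency-preserving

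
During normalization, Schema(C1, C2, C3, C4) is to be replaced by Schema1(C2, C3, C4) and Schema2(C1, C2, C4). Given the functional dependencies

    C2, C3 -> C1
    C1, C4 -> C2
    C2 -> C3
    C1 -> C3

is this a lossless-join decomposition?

Yes

Common attributes: Schema1 ∩ Schema2 = {C2, C4}.
Closure of {C2, C4}: C2 → C3 applies, adding C3; C2, C3 → C1 applies, adding C1. So (C2, C4)⁺ = {C1, C2, C3, C4}.
This closure contains every attribute of Schema1, so Schema1 ∩ Schema2 → Schema1. The join is lossless.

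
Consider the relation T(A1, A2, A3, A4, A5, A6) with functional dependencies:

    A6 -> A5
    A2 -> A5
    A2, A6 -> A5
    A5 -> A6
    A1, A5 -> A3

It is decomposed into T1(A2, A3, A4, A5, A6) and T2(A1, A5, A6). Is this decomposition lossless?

No

Common attributes: T1 ∩ T2 = {A5, A6}.
No dependency enlarges {A5, A6}, so (A5, A6)⁺ = {A5, A6}.
The closure contains neither all of T1 = {A2, A3, A4, A5, A6} nor all of T2 = {A1, A5, A6}, so the common attributes are not a superkey of either fragment. The join is lossy.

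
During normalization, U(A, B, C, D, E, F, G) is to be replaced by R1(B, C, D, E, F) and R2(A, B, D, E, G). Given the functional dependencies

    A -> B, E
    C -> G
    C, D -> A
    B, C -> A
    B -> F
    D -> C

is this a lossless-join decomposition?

Yes

Common attributes: R1 ∩ R2 = {B, D, E}.
Closure of {B, D, E}: B → F applies, adding F; D → C applies, adding C; C → G applies, adding G; C, D → A applies, adding A. So (B, D, E)⁺ = {A, B, C, D, E, F, G}.
This closure contains every attribute of R1, so R1 ∩ R2 → R1. The join is lossless.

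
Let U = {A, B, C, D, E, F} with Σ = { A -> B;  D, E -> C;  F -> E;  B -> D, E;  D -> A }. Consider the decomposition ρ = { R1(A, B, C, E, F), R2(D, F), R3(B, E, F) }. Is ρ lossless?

Chase test. Columns are A, B, C, D, E, F; row i has aⱼ where attribute j ∈ Ri, else bᵢⱼ.
Initial tableau (one row per fragment):
  row 1: a1 a2 a3 b14 a5 a6
  row 2: b21 b22 b23 a4 b25 a6
  row 3: b31 a2 b33 b34 a5 a6
Rows 1 and 2 agree on F; apply F→E and equate their E entries.
Rows 1 and 3 agree on B; apply B→D, E and equate their D, E entries.
Rows 1 and 3 agree on D; apply D→A and equate their A entries.
Rows 1 and 3 agree on D, E; apply D, E→C and equate their C entries.
No row becomes fully distinguished — the join is lossy.

No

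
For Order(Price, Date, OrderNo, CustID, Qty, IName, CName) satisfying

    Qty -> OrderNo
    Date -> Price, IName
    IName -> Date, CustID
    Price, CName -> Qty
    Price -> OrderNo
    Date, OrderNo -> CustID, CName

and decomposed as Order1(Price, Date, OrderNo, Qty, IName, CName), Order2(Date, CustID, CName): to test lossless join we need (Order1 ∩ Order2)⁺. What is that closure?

Order1 ∩ Order2 = {Date, CName}.
Date → Price, IName applies, adding Price, IName
IName → Date, CustID applies, adding CustID
Price, CName → Qty applies, adding Qty
Price → OrderNo applies, adding OrderNo
Closure: {Price, Date, OrderNo, CustID, Qty, IName, CName}.

Price, Date, OrderNo, CustID, Qty, IName, CName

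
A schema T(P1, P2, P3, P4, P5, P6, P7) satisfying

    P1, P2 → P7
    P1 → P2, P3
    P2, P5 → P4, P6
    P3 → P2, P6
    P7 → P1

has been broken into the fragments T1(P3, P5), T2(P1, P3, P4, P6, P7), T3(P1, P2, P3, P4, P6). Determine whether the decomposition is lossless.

No

Chase test. Columns are P1, P2, P3, P4, P5, P6, P7; row i has aⱼ where attribute j ∈ Ti, else bᵢⱼ.
Initial tableau (one row per fragment):
  row 1: b11 b12 a3 b14 a5 b16 b17
  row 2: a1 b22 a3 a4 b25 a6 a7
  row 3: a1 a2 a3 a4 b35 a6 b37
Rows 2 and 3 agree on P1; apply P1→P2, P3 and equate their P2, P3 entries.
Rows 1 and 2 agree on P3; apply P3→P2, P6 and equate their P2, P6 entries.
Rows 2 and 3 agree on P1, P2; apply P1, P2→P7 and equate their P7 entries.
No row becomes fully distinguished — the join is lossy.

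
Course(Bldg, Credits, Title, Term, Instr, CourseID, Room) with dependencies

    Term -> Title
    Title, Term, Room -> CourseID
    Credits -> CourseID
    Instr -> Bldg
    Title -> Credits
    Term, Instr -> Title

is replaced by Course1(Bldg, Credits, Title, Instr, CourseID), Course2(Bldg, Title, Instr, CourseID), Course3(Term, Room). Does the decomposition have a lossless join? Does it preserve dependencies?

lossy and not dependency-preserving

Lossless test (chase): Rows 1 and 2 agree on Title; apply Title→Credits and equate their Credits entries. No row becomes fully distinguished — the join is lossy.
Dependency preservation: the restricted closure of {Term} across the fragments never reaches {Title}, so Term → Title cannot be enforced without a join — not preserved.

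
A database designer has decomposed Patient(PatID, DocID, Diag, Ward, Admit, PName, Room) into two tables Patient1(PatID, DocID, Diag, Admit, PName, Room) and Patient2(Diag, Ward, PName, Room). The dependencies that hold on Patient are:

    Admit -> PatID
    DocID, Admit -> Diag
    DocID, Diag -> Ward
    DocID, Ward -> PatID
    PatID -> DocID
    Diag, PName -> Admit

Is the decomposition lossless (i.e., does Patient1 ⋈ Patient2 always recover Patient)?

Yes

Common attributes: Patient1 ∩ Patient2 = {Diag, PName, Room}.
Closure of {Diag, PName, Room}: Diag, PName → Admit applies, adding Admit; Admit → PatID applies, adding PatID; PatID → DocID applies, adding DocID; DocID, Diag → Ward applies, adding Ward. So (Diag, PName, Room)⁺ = {PatID, DocID, Diag, Ward, Admit, PName, Room}.
This closure contains every attribute of Patient1, so Patient1 ∩ Patient2 → Patient1. The join is lossless.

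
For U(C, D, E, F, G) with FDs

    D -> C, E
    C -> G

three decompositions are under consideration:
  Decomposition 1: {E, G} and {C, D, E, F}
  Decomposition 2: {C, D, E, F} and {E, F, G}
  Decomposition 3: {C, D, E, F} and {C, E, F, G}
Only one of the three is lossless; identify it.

Decomposition 3

Decomposition 1: common = {E}, closure = {E} → lossy.
Decomposition 2: common = {E, F}, closure = {E, F} → lossy.
Decomposition 3: common = {C, E, F}, closure = {C, E, F, G} → lossless.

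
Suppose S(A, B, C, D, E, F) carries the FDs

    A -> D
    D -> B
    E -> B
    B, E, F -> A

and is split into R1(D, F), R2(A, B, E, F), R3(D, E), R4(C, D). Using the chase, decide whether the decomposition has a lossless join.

Chase test. Columns are A, B, C, D, E, F; row i has aⱼ where attribute j ∈ Ri, else bᵢⱼ.
Initial tableau (one row per fragment):
  row 1: b11 b12 b13 a4 b15 a6
  row 2: a1 a2 b23 b24 a5 a6
  row 3: b31 b32 b33 a4 a5 b36
  row 4: b41 b42 a3 a4 b45 b46
Rows 1 and 3 agree on D; apply D→B and equate their B entries.
Rows 1 and 4 agree on D; apply D→B and equate their B entries.
Rows 2 and 3 agree on E; apply E→B and equate their B entries.
No row becomes fully distinguished — the join is lossy.

No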